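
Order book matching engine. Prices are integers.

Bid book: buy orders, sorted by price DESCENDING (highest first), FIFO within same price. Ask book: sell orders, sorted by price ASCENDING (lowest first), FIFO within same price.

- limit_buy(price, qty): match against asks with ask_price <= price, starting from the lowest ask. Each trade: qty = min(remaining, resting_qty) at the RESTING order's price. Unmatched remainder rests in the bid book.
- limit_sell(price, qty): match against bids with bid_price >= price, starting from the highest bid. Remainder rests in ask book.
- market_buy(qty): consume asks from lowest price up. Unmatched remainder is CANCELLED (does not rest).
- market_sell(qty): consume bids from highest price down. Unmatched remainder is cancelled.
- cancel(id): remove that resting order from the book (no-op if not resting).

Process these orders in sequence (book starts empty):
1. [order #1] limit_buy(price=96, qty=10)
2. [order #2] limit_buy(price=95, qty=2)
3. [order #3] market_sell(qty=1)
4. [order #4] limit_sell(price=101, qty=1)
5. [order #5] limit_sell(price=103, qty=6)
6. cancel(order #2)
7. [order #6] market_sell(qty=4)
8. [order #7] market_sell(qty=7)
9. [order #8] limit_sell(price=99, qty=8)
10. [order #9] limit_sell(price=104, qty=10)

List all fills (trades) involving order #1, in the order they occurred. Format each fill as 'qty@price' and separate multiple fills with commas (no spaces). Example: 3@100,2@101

After op 1 [order #1] limit_buy(price=96, qty=10): fills=none; bids=[#1:10@96] asks=[-]
After op 2 [order #2] limit_buy(price=95, qty=2): fills=none; bids=[#1:10@96 #2:2@95] asks=[-]
After op 3 [order #3] market_sell(qty=1): fills=#1x#3:1@96; bids=[#1:9@96 #2:2@95] asks=[-]
After op 4 [order #4] limit_sell(price=101, qty=1): fills=none; bids=[#1:9@96 #2:2@95] asks=[#4:1@101]
After op 5 [order #5] limit_sell(price=103, qty=6): fills=none; bids=[#1:9@96 #2:2@95] asks=[#4:1@101 #5:6@103]
After op 6 cancel(order #2): fills=none; bids=[#1:9@96] asks=[#4:1@101 #5:6@103]
After op 7 [order #6] market_sell(qty=4): fills=#1x#6:4@96; bids=[#1:5@96] asks=[#4:1@101 #5:6@103]
After op 8 [order #7] market_sell(qty=7): fills=#1x#7:5@96; bids=[-] asks=[#4:1@101 #5:6@103]
After op 9 [order #8] limit_sell(price=99, qty=8): fills=none; bids=[-] asks=[#8:8@99 #4:1@101 #5:6@103]
After op 10 [order #9] limit_sell(price=104, qty=10): fills=none; bids=[-] asks=[#8:8@99 #4:1@101 #5:6@103 #9:10@104]

Answer: 1@96,4@96,5@96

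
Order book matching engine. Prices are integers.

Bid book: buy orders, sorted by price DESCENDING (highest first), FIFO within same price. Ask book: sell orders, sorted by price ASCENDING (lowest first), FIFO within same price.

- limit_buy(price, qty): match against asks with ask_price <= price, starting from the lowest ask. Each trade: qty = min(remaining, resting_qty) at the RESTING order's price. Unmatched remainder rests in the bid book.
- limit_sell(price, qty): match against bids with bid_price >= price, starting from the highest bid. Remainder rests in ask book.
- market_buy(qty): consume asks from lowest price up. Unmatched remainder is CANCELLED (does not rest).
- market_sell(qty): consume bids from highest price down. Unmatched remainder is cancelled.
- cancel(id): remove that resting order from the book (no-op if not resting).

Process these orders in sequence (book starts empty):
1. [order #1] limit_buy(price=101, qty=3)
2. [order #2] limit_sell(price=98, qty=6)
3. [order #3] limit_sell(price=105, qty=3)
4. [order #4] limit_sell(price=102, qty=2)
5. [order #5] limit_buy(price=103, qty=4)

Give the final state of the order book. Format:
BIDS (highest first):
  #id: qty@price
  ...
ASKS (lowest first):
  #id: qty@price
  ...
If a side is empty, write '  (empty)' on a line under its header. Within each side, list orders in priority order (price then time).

After op 1 [order #1] limit_buy(price=101, qty=3): fills=none; bids=[#1:3@101] asks=[-]
After op 2 [order #2] limit_sell(price=98, qty=6): fills=#1x#2:3@101; bids=[-] asks=[#2:3@98]
After op 3 [order #3] limit_sell(price=105, qty=3): fills=none; bids=[-] asks=[#2:3@98 #3:3@105]
After op 4 [order #4] limit_sell(price=102, qty=2): fills=none; bids=[-] asks=[#2:3@98 #4:2@102 #3:3@105]
After op 5 [order #5] limit_buy(price=103, qty=4): fills=#5x#2:3@98 #5x#4:1@102; bids=[-] asks=[#4:1@102 #3:3@105]

Answer: BIDS (highest first):
  (empty)
ASKS (lowest first):
  #4: 1@102
  #3: 3@105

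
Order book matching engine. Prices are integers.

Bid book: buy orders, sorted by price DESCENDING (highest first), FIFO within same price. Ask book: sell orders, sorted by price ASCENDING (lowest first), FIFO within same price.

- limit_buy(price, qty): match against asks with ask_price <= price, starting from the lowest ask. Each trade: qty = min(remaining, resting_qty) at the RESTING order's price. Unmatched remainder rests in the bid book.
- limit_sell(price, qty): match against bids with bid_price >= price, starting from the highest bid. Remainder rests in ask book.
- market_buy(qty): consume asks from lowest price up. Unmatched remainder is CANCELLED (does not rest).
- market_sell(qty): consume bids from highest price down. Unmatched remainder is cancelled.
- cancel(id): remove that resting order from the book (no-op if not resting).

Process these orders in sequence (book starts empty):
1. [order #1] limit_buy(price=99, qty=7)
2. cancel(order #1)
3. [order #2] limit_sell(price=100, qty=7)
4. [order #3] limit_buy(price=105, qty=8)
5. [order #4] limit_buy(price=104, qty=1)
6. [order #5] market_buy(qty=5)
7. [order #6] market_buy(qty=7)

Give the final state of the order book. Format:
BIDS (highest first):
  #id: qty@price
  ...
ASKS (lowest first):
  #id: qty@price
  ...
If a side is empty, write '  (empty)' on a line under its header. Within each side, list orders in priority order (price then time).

Answer: BIDS (highest first):
  #3: 1@105
  #4: 1@104
ASKS (lowest first):
  (empty)

Derivation:
After op 1 [order #1] limit_buy(price=99, qty=7): fills=none; bids=[#1:7@99] asks=[-]
After op 2 cancel(order #1): fills=none; bids=[-] asks=[-]
After op 3 [order #2] limit_sell(price=100, qty=7): fills=none; bids=[-] asks=[#2:7@100]
After op 4 [order #3] limit_buy(price=105, qty=8): fills=#3x#2:7@100; bids=[#3:1@105] asks=[-]
After op 5 [order #4] limit_buy(price=104, qty=1): fills=none; bids=[#3:1@105 #4:1@104] asks=[-]
After op 6 [order #5] market_buy(qty=5): fills=none; bids=[#3:1@105 #4:1@104] asks=[-]
After op 7 [order #6] market_buy(qty=7): fills=none; bids=[#3:1@105 #4:1@104] asks=[-]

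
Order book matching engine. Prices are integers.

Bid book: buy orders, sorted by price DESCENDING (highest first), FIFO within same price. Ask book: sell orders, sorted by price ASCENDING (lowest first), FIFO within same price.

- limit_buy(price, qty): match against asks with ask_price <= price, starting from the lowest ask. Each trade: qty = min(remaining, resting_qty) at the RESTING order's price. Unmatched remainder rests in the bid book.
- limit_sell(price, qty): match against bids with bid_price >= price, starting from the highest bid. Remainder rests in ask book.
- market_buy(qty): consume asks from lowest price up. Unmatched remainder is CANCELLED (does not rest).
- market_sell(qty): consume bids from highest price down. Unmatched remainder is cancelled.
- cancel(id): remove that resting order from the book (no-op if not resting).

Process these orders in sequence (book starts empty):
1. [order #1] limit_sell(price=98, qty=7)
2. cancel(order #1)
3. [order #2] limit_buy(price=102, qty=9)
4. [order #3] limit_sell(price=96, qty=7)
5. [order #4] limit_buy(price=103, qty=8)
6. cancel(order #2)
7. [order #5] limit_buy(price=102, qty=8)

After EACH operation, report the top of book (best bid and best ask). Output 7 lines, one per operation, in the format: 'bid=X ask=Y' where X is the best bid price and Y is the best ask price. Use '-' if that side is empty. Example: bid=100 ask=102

After op 1 [order #1] limit_sell(price=98, qty=7): fills=none; bids=[-] asks=[#1:7@98]
After op 2 cancel(order #1): fills=none; bids=[-] asks=[-]
After op 3 [order #2] limit_buy(price=102, qty=9): fills=none; bids=[#2:9@102] asks=[-]
After op 4 [order #3] limit_sell(price=96, qty=7): fills=#2x#3:7@102; bids=[#2:2@102] asks=[-]
After op 5 [order #4] limit_buy(price=103, qty=8): fills=none; bids=[#4:8@103 #2:2@102] asks=[-]
After op 6 cancel(order #2): fills=none; bids=[#4:8@103] asks=[-]
After op 7 [order #5] limit_buy(price=102, qty=8): fills=none; bids=[#4:8@103 #5:8@102] asks=[-]

Answer: bid=- ask=98
bid=- ask=-
bid=102 ask=-
bid=102 ask=-
bid=103 ask=-
bid=103 ask=-
bid=103 ask=-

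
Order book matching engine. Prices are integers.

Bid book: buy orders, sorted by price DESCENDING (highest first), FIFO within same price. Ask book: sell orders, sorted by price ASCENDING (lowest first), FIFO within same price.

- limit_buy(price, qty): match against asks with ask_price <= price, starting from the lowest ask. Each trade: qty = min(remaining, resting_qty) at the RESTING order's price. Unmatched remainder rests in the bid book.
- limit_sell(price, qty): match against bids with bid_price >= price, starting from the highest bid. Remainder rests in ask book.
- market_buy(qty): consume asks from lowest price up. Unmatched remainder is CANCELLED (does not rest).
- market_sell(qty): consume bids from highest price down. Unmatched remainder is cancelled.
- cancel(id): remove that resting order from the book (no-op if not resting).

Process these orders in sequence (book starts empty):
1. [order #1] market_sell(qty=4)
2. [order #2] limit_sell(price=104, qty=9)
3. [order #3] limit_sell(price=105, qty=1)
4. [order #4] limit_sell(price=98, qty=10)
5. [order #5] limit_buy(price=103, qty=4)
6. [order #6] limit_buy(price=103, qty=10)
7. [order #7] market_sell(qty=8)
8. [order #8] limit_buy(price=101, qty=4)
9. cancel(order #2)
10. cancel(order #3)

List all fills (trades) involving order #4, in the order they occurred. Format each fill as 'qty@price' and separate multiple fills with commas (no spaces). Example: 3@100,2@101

After op 1 [order #1] market_sell(qty=4): fills=none; bids=[-] asks=[-]
After op 2 [order #2] limit_sell(price=104, qty=9): fills=none; bids=[-] asks=[#2:9@104]
After op 3 [order #3] limit_sell(price=105, qty=1): fills=none; bids=[-] asks=[#2:9@104 #3:1@105]
After op 4 [order #4] limit_sell(price=98, qty=10): fills=none; bids=[-] asks=[#4:10@98 #2:9@104 #3:1@105]
After op 5 [order #5] limit_buy(price=103, qty=4): fills=#5x#4:4@98; bids=[-] asks=[#4:6@98 #2:9@104 #3:1@105]
After op 6 [order #6] limit_buy(price=103, qty=10): fills=#6x#4:6@98; bids=[#6:4@103] asks=[#2:9@104 #3:1@105]
After op 7 [order #7] market_sell(qty=8): fills=#6x#7:4@103; bids=[-] asks=[#2:9@104 #3:1@105]
After op 8 [order #8] limit_buy(price=101, qty=4): fills=none; bids=[#8:4@101] asks=[#2:9@104 #3:1@105]
After op 9 cancel(order #2): fills=none; bids=[#8:4@101] asks=[#3:1@105]
After op 10 cancel(order #3): fills=none; bids=[#8:4@101] asks=[-]

Answer: 4@98,6@98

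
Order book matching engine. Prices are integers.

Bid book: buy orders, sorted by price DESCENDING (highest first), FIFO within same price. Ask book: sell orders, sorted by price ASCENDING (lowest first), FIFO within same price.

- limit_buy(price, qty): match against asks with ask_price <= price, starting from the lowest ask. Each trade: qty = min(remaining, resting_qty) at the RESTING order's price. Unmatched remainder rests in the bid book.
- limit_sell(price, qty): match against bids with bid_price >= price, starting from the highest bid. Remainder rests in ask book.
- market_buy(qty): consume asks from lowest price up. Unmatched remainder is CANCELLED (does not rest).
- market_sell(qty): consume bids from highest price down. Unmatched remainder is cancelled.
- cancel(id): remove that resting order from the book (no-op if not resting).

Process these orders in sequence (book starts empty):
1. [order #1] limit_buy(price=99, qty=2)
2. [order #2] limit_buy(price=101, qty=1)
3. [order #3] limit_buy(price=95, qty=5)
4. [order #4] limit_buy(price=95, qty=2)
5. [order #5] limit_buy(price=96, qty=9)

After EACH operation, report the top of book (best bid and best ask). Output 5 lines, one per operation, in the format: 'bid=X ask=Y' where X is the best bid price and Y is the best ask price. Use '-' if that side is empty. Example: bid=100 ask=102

Answer: bid=99 ask=-
bid=101 ask=-
bid=101 ask=-
bid=101 ask=-
bid=101 ask=-

Derivation:
After op 1 [order #1] limit_buy(price=99, qty=2): fills=none; bids=[#1:2@99] asks=[-]
After op 2 [order #2] limit_buy(price=101, qty=1): fills=none; bids=[#2:1@101 #1:2@99] asks=[-]
After op 3 [order #3] limit_buy(price=95, qty=5): fills=none; bids=[#2:1@101 #1:2@99 #3:5@95] asks=[-]
After op 4 [order #4] limit_buy(price=95, qty=2): fills=none; bids=[#2:1@101 #1:2@99 #3:5@95 #4:2@95] asks=[-]
After op 5 [order #5] limit_buy(price=96, qty=9): fills=none; bids=[#2:1@101 #1:2@99 #5:9@96 #3:5@95 #4:2@95] asks=[-]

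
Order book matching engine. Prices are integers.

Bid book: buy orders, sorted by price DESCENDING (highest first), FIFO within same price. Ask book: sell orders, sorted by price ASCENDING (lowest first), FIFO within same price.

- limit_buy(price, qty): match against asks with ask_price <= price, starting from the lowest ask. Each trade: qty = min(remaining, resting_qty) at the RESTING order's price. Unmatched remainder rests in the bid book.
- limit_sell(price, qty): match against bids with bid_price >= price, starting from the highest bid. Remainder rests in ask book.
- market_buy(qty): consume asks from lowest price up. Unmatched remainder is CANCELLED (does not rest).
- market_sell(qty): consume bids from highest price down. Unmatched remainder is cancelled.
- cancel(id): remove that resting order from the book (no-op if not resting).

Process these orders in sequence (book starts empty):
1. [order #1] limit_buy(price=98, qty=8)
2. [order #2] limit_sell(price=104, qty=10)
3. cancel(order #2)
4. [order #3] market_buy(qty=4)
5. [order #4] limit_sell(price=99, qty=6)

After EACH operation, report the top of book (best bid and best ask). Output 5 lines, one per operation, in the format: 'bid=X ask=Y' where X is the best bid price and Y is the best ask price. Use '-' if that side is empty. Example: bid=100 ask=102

After op 1 [order #1] limit_buy(price=98, qty=8): fills=none; bids=[#1:8@98] asks=[-]
After op 2 [order #2] limit_sell(price=104, qty=10): fills=none; bids=[#1:8@98] asks=[#2:10@104]
After op 3 cancel(order #2): fills=none; bids=[#1:8@98] asks=[-]
After op 4 [order #3] market_buy(qty=4): fills=none; bids=[#1:8@98] asks=[-]
After op 5 [order #4] limit_sell(price=99, qty=6): fills=none; bids=[#1:8@98] asks=[#4:6@99]

Answer: bid=98 ask=-
bid=98 ask=104
bid=98 ask=-
bid=98 ask=-
bid=98 ask=99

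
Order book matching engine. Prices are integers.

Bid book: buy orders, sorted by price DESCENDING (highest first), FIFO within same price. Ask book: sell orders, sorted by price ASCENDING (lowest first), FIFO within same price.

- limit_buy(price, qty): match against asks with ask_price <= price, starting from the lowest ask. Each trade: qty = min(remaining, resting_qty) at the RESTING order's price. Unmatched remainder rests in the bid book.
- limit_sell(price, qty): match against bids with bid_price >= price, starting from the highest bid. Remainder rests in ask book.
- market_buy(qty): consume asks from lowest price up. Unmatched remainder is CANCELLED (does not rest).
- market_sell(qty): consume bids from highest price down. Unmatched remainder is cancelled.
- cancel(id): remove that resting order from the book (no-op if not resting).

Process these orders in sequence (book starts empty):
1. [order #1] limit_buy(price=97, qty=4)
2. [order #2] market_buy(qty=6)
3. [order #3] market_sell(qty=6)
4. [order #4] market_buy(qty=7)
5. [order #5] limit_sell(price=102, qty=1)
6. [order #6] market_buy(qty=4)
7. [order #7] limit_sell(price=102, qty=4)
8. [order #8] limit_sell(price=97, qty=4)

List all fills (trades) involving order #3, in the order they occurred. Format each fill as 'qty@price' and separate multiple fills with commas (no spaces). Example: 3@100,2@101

After op 1 [order #1] limit_buy(price=97, qty=4): fills=none; bids=[#1:4@97] asks=[-]
After op 2 [order #2] market_buy(qty=6): fills=none; bids=[#1:4@97] asks=[-]
After op 3 [order #3] market_sell(qty=6): fills=#1x#3:4@97; bids=[-] asks=[-]
After op 4 [order #4] market_buy(qty=7): fills=none; bids=[-] asks=[-]
After op 5 [order #5] limit_sell(price=102, qty=1): fills=none; bids=[-] asks=[#5:1@102]
After op 6 [order #6] market_buy(qty=4): fills=#6x#5:1@102; bids=[-] asks=[-]
After op 7 [order #7] limit_sell(price=102, qty=4): fills=none; bids=[-] asks=[#7:4@102]
After op 8 [order #8] limit_sell(price=97, qty=4): fills=none; bids=[-] asks=[#8:4@97 #7:4@102]

Answer: 4@97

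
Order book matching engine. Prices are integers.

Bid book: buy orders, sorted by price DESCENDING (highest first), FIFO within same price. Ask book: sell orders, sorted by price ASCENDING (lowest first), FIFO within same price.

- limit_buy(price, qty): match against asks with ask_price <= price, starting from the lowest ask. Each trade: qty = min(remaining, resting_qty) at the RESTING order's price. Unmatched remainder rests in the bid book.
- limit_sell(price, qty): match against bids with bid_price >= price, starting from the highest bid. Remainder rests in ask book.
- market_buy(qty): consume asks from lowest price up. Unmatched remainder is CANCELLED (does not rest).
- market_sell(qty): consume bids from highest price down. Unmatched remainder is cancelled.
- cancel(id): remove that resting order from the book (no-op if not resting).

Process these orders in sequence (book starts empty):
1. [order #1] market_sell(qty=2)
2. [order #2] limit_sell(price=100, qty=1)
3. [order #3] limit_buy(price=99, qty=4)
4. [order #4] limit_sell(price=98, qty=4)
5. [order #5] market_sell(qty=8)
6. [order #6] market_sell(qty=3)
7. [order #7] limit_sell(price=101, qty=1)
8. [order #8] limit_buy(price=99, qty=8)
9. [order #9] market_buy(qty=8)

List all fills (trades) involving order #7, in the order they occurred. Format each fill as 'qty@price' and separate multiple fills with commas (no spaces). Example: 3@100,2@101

After op 1 [order #1] market_sell(qty=2): fills=none; bids=[-] asks=[-]
After op 2 [order #2] limit_sell(price=100, qty=1): fills=none; bids=[-] asks=[#2:1@100]
After op 3 [order #3] limit_buy(price=99, qty=4): fills=none; bids=[#3:4@99] asks=[#2:1@100]
After op 4 [order #4] limit_sell(price=98, qty=4): fills=#3x#4:4@99; bids=[-] asks=[#2:1@100]
After op 5 [order #5] market_sell(qty=8): fills=none; bids=[-] asks=[#2:1@100]
After op 6 [order #6] market_sell(qty=3): fills=none; bids=[-] asks=[#2:1@100]
After op 7 [order #7] limit_sell(price=101, qty=1): fills=none; bids=[-] asks=[#2:1@100 #7:1@101]
After op 8 [order #8] limit_buy(price=99, qty=8): fills=none; bids=[#8:8@99] asks=[#2:1@100 #7:1@101]
After op 9 [order #9] market_buy(qty=8): fills=#9x#2:1@100 #9x#7:1@101; bids=[#8:8@99] asks=[-]

Answer: 1@101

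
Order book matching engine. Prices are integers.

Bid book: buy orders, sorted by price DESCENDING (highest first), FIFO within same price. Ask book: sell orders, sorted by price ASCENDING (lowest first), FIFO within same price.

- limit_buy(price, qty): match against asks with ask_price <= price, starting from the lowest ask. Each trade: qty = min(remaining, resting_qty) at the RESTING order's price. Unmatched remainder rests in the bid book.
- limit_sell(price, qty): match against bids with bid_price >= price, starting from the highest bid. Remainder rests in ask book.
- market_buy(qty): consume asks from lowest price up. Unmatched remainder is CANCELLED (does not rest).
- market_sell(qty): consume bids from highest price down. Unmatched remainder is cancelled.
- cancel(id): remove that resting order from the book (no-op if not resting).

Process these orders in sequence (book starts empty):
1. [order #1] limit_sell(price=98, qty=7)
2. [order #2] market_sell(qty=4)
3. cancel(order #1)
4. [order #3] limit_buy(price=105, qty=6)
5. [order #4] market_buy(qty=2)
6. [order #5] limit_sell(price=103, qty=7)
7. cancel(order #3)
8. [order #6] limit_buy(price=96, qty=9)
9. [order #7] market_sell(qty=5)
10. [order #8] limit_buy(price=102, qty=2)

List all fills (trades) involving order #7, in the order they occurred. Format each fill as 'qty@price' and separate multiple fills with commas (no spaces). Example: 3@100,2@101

After op 1 [order #1] limit_sell(price=98, qty=7): fills=none; bids=[-] asks=[#1:7@98]
After op 2 [order #2] market_sell(qty=4): fills=none; bids=[-] asks=[#1:7@98]
After op 3 cancel(order #1): fills=none; bids=[-] asks=[-]
After op 4 [order #3] limit_buy(price=105, qty=6): fills=none; bids=[#3:6@105] asks=[-]
After op 5 [order #4] market_buy(qty=2): fills=none; bids=[#3:6@105] asks=[-]
After op 6 [order #5] limit_sell(price=103, qty=7): fills=#3x#5:6@105; bids=[-] asks=[#5:1@103]
After op 7 cancel(order #3): fills=none; bids=[-] asks=[#5:1@103]
After op 8 [order #6] limit_buy(price=96, qty=9): fills=none; bids=[#6:9@96] asks=[#5:1@103]
After op 9 [order #7] market_sell(qty=5): fills=#6x#7:5@96; bids=[#6:4@96] asks=[#5:1@103]
After op 10 [order #8] limit_buy(price=102, qty=2): fills=none; bids=[#8:2@102 #6:4@96] asks=[#5:1@103]

Answer: 5@96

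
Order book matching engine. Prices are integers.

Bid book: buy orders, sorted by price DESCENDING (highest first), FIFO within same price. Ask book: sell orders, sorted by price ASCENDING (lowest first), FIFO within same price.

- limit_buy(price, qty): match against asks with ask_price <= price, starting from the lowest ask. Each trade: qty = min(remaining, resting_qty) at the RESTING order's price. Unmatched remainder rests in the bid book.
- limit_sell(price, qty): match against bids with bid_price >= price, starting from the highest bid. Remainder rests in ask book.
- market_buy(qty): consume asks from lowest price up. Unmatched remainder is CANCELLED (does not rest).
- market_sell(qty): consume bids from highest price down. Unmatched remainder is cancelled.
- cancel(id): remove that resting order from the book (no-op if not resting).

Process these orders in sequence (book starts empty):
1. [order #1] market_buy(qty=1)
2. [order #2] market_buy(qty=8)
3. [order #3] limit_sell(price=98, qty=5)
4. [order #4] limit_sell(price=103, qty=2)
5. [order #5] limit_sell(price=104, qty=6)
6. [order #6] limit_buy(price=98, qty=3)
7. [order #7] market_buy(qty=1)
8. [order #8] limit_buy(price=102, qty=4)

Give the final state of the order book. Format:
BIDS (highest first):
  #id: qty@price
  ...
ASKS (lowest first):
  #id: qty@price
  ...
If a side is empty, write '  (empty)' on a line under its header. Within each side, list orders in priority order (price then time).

Answer: BIDS (highest first):
  #8: 3@102
ASKS (lowest first):
  #4: 2@103
  #5: 6@104

Derivation:
After op 1 [order #1] market_buy(qty=1): fills=none; bids=[-] asks=[-]
After op 2 [order #2] market_buy(qty=8): fills=none; bids=[-] asks=[-]
After op 3 [order #3] limit_sell(price=98, qty=5): fills=none; bids=[-] asks=[#3:5@98]
After op 4 [order #4] limit_sell(price=103, qty=2): fills=none; bids=[-] asks=[#3:5@98 #4:2@103]
After op 5 [order #5] limit_sell(price=104, qty=6): fills=none; bids=[-] asks=[#3:5@98 #4:2@103 #5:6@104]
After op 6 [order #6] limit_buy(price=98, qty=3): fills=#6x#3:3@98; bids=[-] asks=[#3:2@98 #4:2@103 #5:6@104]
After op 7 [order #7] market_buy(qty=1): fills=#7x#3:1@98; bids=[-] asks=[#3:1@98 #4:2@103 #5:6@104]
After op 8 [order #8] limit_buy(price=102, qty=4): fills=#8x#3:1@98; bids=[#8:3@102] asks=[#4:2@103 #5:6@104]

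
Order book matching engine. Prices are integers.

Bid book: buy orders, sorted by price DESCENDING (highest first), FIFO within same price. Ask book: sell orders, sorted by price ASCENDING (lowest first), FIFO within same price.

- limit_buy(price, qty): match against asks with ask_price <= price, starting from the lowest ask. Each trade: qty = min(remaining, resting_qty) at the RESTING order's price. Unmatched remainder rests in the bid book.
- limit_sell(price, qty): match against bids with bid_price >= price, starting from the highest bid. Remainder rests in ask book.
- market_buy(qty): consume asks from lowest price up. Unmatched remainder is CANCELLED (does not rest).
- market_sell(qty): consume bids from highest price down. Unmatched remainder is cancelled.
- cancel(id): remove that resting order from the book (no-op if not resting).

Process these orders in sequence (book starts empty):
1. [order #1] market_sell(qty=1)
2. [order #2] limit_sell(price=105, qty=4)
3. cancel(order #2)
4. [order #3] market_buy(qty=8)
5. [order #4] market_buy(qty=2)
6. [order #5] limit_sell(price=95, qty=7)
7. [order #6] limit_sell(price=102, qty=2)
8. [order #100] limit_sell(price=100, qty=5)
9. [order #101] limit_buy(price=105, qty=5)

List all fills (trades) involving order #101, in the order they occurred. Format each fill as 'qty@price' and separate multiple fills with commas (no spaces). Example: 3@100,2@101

After op 1 [order #1] market_sell(qty=1): fills=none; bids=[-] asks=[-]
After op 2 [order #2] limit_sell(price=105, qty=4): fills=none; bids=[-] asks=[#2:4@105]
After op 3 cancel(order #2): fills=none; bids=[-] asks=[-]
After op 4 [order #3] market_buy(qty=8): fills=none; bids=[-] asks=[-]
After op 5 [order #4] market_buy(qty=2): fills=none; bids=[-] asks=[-]
After op 6 [order #5] limit_sell(price=95, qty=7): fills=none; bids=[-] asks=[#5:7@95]
After op 7 [order #6] limit_sell(price=102, qty=2): fills=none; bids=[-] asks=[#5:7@95 #6:2@102]
After op 8 [order #100] limit_sell(price=100, qty=5): fills=none; bids=[-] asks=[#5:7@95 #100:5@100 #6:2@102]
After op 9 [order #101] limit_buy(price=105, qty=5): fills=#101x#5:5@95; bids=[-] asks=[#5:2@95 #100:5@100 #6:2@102]

Answer: 5@95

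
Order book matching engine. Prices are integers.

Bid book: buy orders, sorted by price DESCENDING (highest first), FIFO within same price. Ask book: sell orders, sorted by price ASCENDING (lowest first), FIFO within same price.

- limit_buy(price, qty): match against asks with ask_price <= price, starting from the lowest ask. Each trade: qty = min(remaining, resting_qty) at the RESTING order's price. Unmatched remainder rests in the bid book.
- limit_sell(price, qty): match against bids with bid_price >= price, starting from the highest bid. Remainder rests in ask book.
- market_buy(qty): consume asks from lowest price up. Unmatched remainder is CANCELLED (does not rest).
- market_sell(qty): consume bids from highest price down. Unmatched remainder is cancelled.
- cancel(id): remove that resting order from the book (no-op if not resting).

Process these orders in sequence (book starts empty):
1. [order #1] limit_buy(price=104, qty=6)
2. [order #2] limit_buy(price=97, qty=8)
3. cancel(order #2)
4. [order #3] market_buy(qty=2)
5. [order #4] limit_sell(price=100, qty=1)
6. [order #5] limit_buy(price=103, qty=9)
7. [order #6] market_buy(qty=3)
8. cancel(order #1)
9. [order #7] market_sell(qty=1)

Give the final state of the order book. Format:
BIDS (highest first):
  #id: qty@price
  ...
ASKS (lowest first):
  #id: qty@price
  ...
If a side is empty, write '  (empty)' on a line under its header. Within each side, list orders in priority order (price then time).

Answer: BIDS (highest first):
  #5: 8@103
ASKS (lowest first):
  (empty)

Derivation:
After op 1 [order #1] limit_buy(price=104, qty=6): fills=none; bids=[#1:6@104] asks=[-]
After op 2 [order #2] limit_buy(price=97, qty=8): fills=none; bids=[#1:6@104 #2:8@97] asks=[-]
After op 3 cancel(order #2): fills=none; bids=[#1:6@104] asks=[-]
After op 4 [order #3] market_buy(qty=2): fills=none; bids=[#1:6@104] asks=[-]
After op 5 [order #4] limit_sell(price=100, qty=1): fills=#1x#4:1@104; bids=[#1:5@104] asks=[-]
After op 6 [order #5] limit_buy(price=103, qty=9): fills=none; bids=[#1:5@104 #5:9@103] asks=[-]
After op 7 [order #6] market_buy(qty=3): fills=none; bids=[#1:5@104 #5:9@103] asks=[-]
After op 8 cancel(order #1): fills=none; bids=[#5:9@103] asks=[-]
After op 9 [order #7] market_sell(qty=1): fills=#5x#7:1@103; bids=[#5:8@103] asks=[-]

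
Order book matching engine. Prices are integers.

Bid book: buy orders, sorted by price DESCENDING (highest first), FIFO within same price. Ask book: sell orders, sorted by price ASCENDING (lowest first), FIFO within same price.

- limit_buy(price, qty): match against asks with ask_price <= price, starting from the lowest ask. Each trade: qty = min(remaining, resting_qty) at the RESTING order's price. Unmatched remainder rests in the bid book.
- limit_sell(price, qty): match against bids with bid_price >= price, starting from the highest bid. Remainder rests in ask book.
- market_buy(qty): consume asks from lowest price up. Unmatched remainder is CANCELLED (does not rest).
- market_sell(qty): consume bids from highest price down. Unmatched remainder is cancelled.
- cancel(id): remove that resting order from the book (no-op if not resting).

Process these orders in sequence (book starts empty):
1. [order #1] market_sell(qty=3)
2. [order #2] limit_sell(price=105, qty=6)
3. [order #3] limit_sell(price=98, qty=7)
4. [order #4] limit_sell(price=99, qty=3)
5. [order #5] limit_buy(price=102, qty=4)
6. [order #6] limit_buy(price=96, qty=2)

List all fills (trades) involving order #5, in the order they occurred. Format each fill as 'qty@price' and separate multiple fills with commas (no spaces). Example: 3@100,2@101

After op 1 [order #1] market_sell(qty=3): fills=none; bids=[-] asks=[-]
After op 2 [order #2] limit_sell(price=105, qty=6): fills=none; bids=[-] asks=[#2:6@105]
After op 3 [order #3] limit_sell(price=98, qty=7): fills=none; bids=[-] asks=[#3:7@98 #2:6@105]
After op 4 [order #4] limit_sell(price=99, qty=3): fills=none; bids=[-] asks=[#3:7@98 #4:3@99 #2:6@105]
After op 5 [order #5] limit_buy(price=102, qty=4): fills=#5x#3:4@98; bids=[-] asks=[#3:3@98 #4:3@99 #2:6@105]
After op 6 [order #6] limit_buy(price=96, qty=2): fills=none; bids=[#6:2@96] asks=[#3:3@98 #4:3@99 #2:6@105]

Answer: 4@98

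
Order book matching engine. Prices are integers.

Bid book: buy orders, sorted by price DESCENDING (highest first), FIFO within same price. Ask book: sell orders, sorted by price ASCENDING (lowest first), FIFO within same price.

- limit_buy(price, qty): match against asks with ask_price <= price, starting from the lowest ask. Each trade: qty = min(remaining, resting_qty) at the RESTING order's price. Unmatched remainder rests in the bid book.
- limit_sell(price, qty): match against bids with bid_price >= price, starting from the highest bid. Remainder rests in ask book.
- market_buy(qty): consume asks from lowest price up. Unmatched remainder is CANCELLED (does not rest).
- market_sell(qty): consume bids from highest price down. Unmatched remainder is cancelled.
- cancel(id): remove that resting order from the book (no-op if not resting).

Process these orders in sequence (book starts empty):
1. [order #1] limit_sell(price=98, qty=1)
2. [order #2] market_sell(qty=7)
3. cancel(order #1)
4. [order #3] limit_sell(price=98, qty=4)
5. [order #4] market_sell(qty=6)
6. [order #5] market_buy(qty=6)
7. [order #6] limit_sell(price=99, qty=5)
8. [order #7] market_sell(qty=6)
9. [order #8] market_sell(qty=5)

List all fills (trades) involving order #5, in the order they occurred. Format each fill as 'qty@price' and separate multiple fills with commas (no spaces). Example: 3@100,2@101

Answer: 4@98

Derivation:
After op 1 [order #1] limit_sell(price=98, qty=1): fills=none; bids=[-] asks=[#1:1@98]
After op 2 [order #2] market_sell(qty=7): fills=none; bids=[-] asks=[#1:1@98]
After op 3 cancel(order #1): fills=none; bids=[-] asks=[-]
After op 4 [order #3] limit_sell(price=98, qty=4): fills=none; bids=[-] asks=[#3:4@98]
After op 5 [order #4] market_sell(qty=6): fills=none; bids=[-] asks=[#3:4@98]
After op 6 [order #5] market_buy(qty=6): fills=#5x#3:4@98; bids=[-] asks=[-]
After op 7 [order #6] limit_sell(price=99, qty=5): fills=none; bids=[-] asks=[#6:5@99]
After op 8 [order #7] market_sell(qty=6): fills=none; bids=[-] asks=[#6:5@99]
After op 9 [order #8] market_sell(qty=5): fills=none; bids=[-] asks=[#6:5@99]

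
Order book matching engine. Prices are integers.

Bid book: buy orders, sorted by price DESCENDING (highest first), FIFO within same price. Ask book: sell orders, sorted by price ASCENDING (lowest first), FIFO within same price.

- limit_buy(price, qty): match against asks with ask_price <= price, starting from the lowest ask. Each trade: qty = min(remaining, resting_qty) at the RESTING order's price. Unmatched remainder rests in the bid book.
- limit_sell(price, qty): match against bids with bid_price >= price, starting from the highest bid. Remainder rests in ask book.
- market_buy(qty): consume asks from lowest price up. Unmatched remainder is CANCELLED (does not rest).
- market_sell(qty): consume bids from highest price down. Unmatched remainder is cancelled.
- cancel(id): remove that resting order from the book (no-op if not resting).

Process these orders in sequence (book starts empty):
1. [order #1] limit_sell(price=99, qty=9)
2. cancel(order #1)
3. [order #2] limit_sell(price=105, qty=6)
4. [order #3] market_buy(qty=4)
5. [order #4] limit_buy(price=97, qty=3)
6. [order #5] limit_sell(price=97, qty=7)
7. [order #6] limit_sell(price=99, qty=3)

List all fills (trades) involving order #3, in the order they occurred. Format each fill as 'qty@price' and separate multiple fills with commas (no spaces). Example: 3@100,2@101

Answer: 4@105

Derivation:
After op 1 [order #1] limit_sell(price=99, qty=9): fills=none; bids=[-] asks=[#1:9@99]
After op 2 cancel(order #1): fills=none; bids=[-] asks=[-]
After op 3 [order #2] limit_sell(price=105, qty=6): fills=none; bids=[-] asks=[#2:6@105]
After op 4 [order #3] market_buy(qty=4): fills=#3x#2:4@105; bids=[-] asks=[#2:2@105]
After op 5 [order #4] limit_buy(price=97, qty=3): fills=none; bids=[#4:3@97] asks=[#2:2@105]
After op 6 [order #5] limit_sell(price=97, qty=7): fills=#4x#5:3@97; bids=[-] asks=[#5:4@97 #2:2@105]
After op 7 [order #6] limit_sell(price=99, qty=3): fills=none; bids=[-] asks=[#5:4@97 #6:3@99 #2:2@105]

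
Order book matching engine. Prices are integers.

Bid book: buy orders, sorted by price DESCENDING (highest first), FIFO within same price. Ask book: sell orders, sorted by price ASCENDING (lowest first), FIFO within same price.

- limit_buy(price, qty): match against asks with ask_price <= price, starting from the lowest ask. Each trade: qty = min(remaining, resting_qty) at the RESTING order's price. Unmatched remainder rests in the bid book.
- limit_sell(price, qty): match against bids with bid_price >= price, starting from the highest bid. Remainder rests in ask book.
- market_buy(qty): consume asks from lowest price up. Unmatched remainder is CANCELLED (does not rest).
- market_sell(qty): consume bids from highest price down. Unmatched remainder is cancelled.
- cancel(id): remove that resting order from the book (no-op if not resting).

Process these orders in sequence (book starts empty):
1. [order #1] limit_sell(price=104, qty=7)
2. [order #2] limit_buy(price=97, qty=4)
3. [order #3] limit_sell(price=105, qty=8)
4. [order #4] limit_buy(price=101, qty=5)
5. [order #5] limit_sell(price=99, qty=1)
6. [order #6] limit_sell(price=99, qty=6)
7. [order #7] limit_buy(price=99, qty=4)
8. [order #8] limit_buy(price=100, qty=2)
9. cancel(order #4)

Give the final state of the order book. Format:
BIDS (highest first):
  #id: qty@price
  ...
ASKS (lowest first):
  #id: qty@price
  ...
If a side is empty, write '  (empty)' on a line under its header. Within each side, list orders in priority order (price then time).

After op 1 [order #1] limit_sell(price=104, qty=7): fills=none; bids=[-] asks=[#1:7@104]
After op 2 [order #2] limit_buy(price=97, qty=4): fills=none; bids=[#2:4@97] asks=[#1:7@104]
After op 3 [order #3] limit_sell(price=105, qty=8): fills=none; bids=[#2:4@97] asks=[#1:7@104 #3:8@105]
After op 4 [order #4] limit_buy(price=101, qty=5): fills=none; bids=[#4:5@101 #2:4@97] asks=[#1:7@104 #3:8@105]
After op 5 [order #5] limit_sell(price=99, qty=1): fills=#4x#5:1@101; bids=[#4:4@101 #2:4@97] asks=[#1:7@104 #3:8@105]
After op 6 [order #6] limit_sell(price=99, qty=6): fills=#4x#6:4@101; bids=[#2:4@97] asks=[#6:2@99 #1:7@104 #3:8@105]
After op 7 [order #7] limit_buy(price=99, qty=4): fills=#7x#6:2@99; bids=[#7:2@99 #2:4@97] asks=[#1:7@104 #3:8@105]
After op 8 [order #8] limit_buy(price=100, qty=2): fills=none; bids=[#8:2@100 #7:2@99 #2:4@97] asks=[#1:7@104 #3:8@105]
After op 9 cancel(order #4): fills=none; bids=[#8:2@100 #7:2@99 #2:4@97] asks=[#1:7@104 #3:8@105]

Answer: BIDS (highest first):
  #8: 2@100
  #7: 2@99
  #2: 4@97
ASKS (lowest first):
  #1: 7@104
  #3: 8@105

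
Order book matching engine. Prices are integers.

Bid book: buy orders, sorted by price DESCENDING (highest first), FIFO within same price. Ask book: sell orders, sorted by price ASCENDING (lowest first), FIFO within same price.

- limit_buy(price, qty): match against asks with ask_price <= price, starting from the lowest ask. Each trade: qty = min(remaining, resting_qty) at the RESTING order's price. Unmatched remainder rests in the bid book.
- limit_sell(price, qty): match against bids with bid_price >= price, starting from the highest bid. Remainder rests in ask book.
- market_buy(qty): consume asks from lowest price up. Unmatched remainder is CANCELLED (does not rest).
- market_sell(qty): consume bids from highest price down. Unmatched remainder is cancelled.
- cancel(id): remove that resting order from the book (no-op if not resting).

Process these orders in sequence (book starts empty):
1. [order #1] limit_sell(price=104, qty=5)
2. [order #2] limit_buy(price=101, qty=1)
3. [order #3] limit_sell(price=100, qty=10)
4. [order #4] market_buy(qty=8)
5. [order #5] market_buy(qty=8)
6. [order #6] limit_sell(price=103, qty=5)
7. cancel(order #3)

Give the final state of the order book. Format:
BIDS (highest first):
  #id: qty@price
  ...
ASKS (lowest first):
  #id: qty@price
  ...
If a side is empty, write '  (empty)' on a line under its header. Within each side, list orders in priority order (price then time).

Answer: BIDS (highest first):
  (empty)
ASKS (lowest first):
  #6: 5@103

Derivation:
After op 1 [order #1] limit_sell(price=104, qty=5): fills=none; bids=[-] asks=[#1:5@104]
After op 2 [order #2] limit_buy(price=101, qty=1): fills=none; bids=[#2:1@101] asks=[#1:5@104]
After op 3 [order #3] limit_sell(price=100, qty=10): fills=#2x#3:1@101; bids=[-] asks=[#3:9@100 #1:5@104]
After op 4 [order #4] market_buy(qty=8): fills=#4x#3:8@100; bids=[-] asks=[#3:1@100 #1:5@104]
After op 5 [order #5] market_buy(qty=8): fills=#5x#3:1@100 #5x#1:5@104; bids=[-] asks=[-]
After op 6 [order #6] limit_sell(price=103, qty=5): fills=none; bids=[-] asks=[#6:5@103]
After op 7 cancel(order #3): fills=none; bids=[-] asks=[#6:5@103]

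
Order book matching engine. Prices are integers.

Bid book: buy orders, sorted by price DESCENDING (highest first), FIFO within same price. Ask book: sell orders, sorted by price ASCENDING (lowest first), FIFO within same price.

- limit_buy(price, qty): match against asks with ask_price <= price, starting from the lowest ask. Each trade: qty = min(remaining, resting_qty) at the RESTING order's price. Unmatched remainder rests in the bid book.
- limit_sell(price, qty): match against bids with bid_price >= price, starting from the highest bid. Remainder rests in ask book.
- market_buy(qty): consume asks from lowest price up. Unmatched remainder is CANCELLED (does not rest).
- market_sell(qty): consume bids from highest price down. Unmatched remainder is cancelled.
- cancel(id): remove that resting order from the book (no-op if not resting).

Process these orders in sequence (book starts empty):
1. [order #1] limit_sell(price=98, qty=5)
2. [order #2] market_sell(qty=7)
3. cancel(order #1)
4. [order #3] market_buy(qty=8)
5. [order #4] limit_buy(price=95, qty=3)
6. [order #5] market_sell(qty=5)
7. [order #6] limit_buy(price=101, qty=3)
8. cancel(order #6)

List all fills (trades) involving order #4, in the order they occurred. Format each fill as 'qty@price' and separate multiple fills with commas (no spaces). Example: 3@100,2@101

After op 1 [order #1] limit_sell(price=98, qty=5): fills=none; bids=[-] asks=[#1:5@98]
After op 2 [order #2] market_sell(qty=7): fills=none; bids=[-] asks=[#1:5@98]
After op 3 cancel(order #1): fills=none; bids=[-] asks=[-]
After op 4 [order #3] market_buy(qty=8): fills=none; bids=[-] asks=[-]
After op 5 [order #4] limit_buy(price=95, qty=3): fills=none; bids=[#4:3@95] asks=[-]
After op 6 [order #5] market_sell(qty=5): fills=#4x#5:3@95; bids=[-] asks=[-]
After op 7 [order #6] limit_buy(price=101, qty=3): fills=none; bids=[#6:3@101] asks=[-]
After op 8 cancel(order #6): fills=none; bids=[-] asks=[-]

Answer: 3@95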